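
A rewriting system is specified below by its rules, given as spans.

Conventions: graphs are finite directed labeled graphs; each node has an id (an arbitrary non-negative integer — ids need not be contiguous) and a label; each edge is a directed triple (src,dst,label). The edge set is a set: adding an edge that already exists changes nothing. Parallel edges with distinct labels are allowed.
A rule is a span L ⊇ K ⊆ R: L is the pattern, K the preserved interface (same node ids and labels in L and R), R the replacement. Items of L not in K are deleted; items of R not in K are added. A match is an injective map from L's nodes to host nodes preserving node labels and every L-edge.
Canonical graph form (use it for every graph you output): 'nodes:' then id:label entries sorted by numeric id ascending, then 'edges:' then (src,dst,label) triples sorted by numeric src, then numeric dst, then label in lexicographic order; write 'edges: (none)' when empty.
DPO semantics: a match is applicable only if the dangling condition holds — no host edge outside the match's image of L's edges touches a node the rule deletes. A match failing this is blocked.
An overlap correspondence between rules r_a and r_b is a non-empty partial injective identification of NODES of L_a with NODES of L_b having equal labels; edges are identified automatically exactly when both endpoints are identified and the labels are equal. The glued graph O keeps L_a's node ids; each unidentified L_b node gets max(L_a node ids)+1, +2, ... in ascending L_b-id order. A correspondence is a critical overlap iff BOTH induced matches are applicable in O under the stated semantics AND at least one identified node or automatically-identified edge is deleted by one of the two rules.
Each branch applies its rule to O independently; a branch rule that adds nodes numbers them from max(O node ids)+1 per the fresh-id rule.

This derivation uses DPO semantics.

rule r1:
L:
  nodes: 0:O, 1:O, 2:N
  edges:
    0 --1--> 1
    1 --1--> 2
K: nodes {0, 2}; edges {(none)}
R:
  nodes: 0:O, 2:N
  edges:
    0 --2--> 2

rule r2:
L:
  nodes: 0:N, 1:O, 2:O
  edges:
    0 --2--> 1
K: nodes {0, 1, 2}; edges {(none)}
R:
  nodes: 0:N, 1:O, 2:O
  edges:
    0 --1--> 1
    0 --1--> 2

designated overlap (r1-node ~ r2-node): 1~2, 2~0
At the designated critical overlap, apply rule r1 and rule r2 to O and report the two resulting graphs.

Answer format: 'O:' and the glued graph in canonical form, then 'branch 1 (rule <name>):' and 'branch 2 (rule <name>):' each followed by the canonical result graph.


O:
nodes: 0:O, 1:O, 2:N, 3:O
edges: (0,1,1); (1,2,1); (2,3,2)
branch 1 (rule r1):
nodes: 0:O, 2:N, 3:O
edges: (0,2,2); (2,3,2)
branch 2 (rule r2):
nodes: 0:O, 1:O, 2:N, 3:O
edges: (0,1,1); (1,2,1); (2,1,1); (2,3,1)


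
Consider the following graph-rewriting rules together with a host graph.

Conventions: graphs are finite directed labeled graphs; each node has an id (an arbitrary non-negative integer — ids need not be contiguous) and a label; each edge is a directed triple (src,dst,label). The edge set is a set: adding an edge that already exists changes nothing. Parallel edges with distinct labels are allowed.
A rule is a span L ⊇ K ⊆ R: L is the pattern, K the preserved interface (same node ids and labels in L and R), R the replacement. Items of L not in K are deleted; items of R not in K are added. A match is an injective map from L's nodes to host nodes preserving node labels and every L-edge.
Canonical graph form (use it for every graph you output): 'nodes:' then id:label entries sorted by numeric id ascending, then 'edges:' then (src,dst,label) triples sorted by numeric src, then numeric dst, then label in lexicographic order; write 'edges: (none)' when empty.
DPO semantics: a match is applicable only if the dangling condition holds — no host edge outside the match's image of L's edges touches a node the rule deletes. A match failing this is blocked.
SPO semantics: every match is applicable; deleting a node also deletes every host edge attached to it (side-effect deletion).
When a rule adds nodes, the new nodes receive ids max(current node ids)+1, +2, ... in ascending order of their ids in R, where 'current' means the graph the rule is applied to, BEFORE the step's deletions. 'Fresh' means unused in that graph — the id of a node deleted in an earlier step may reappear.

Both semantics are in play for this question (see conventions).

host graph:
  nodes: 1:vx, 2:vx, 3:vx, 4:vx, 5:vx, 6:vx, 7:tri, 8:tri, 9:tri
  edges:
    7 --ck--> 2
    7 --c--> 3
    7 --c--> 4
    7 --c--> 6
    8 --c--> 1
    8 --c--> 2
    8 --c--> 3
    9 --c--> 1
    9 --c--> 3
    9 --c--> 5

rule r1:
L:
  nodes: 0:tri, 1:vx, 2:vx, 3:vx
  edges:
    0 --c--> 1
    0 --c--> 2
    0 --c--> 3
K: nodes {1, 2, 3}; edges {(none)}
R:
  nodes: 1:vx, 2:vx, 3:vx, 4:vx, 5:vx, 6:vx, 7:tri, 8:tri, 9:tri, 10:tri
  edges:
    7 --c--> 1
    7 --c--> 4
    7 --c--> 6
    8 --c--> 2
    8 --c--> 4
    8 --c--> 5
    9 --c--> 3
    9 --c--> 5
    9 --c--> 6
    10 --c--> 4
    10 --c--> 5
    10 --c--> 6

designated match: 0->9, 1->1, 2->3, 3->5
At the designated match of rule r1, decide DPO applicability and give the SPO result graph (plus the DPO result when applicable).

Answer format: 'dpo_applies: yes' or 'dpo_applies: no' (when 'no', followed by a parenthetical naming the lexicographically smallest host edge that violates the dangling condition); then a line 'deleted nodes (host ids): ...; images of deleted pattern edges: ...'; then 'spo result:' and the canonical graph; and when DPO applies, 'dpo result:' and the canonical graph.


dpo_applies: yes
deleted nodes (host ids): 9; images of deleted pattern edges: (9,1,c); (9,3,c); (9,5,c)
spo result:
nodes: 1:vx, 2:vx, 3:vx, 4:vx, 5:vx, 6:vx, 7:tri, 8:tri, 10:vx, 11:vx, 12:vx, 13:tri, 14:tri, 15:tri, 16:tri
edges: (7,2,ck); (7,3,c); (7,4,c); (7,6,c); (8,1,c); (8,2,c); (8,3,c); (13,1,c); (13,10,c); (13,12,c); (14,3,c); (14,10,c); (14,11,c); (15,5,c); (15,11,c); (15,12,c); (16,10,c); (16,11,c); (16,12,c)
dpo result:
nodes: 1:vx, 2:vx, 3:vx, 4:vx, 5:vx, 6:vx, 7:tri, 8:tri, 10:vx, 11:vx, 12:vx, 13:tri, 14:tri, 15:tri, 16:tri
edges: (7,2,ck); (7,3,c); (7,4,c); (7,6,c); (8,1,c); (8,2,c); (8,3,c); (13,1,c); (13,10,c); (13,12,c); (14,3,c); (14,10,c); (14,11,c); (15,5,c); (15,11,c); (15,12,c); (16,10,c); (16,11,c); (16,12,c)


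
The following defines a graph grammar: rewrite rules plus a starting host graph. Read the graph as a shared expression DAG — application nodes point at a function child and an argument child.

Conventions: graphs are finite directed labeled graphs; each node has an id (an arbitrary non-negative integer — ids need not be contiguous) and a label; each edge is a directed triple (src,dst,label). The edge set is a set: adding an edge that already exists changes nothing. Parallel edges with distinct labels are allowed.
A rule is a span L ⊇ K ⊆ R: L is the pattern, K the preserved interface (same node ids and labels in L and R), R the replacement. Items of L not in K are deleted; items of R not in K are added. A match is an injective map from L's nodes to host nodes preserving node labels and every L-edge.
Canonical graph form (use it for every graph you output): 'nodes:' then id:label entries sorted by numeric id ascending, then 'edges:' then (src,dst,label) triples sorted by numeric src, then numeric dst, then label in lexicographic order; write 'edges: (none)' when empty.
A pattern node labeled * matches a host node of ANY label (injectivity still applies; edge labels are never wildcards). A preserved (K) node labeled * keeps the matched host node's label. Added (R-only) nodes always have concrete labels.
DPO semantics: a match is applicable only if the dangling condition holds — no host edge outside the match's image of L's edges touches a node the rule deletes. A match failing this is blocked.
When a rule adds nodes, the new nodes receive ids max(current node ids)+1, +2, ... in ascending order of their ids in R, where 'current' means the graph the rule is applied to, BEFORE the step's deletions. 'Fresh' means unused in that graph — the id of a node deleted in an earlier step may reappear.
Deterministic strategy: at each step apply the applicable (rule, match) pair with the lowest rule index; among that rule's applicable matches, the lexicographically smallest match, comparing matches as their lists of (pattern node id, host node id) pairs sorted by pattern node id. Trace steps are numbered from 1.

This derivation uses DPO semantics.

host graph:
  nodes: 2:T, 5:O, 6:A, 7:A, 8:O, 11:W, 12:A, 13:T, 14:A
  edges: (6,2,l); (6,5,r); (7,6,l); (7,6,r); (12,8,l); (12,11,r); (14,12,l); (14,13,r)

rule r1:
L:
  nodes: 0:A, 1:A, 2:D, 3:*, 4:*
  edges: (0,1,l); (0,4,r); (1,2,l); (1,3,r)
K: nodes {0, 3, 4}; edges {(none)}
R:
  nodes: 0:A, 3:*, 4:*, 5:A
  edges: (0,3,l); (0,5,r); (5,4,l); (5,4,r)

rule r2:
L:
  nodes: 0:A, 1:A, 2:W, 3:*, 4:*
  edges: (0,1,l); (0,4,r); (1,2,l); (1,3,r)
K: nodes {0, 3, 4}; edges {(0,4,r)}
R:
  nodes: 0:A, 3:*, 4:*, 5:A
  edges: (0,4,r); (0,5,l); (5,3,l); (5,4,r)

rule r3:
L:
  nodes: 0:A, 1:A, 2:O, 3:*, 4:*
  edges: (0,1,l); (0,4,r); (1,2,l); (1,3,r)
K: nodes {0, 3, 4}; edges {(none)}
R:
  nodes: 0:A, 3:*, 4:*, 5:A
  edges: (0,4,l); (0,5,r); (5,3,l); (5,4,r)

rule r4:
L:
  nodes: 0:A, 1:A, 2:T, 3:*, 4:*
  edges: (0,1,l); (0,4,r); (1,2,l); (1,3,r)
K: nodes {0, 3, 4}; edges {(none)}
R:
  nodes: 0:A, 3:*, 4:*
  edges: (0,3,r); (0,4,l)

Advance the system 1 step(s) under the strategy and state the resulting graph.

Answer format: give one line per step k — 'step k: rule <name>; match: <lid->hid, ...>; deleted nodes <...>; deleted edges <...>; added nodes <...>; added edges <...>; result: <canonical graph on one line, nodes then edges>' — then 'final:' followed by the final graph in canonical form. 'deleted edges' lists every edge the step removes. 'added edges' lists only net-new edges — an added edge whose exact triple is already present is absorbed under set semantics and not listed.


step 1: rule r3; match: 0->14, 1->12, 2->8, 3->11, 4->13; deleted nodes 8, 12; deleted edges (12,8,l); (12,11,r); (14,12,l); (14,13,r); added nodes 15; added edges (14,13,l); (14,15,r); (15,11,l); (15,13,r); result: nodes: 2:T, 5:O, 6:A, 7:A, 11:W, 13:T, 14:A, 15:A edges: (6,2,l); (6,5,r); (7,6,l); (7,6,r); (14,13,l); (14,15,r); (15,11,l); (15,13,r)
final:
nodes: 2:T, 5:O, 6:A, 7:A, 11:W, 13:T, 14:A, 15:A
edges: (6,2,l); (6,5,r); (7,6,l); (7,6,r); (14,13,l); (14,15,r); (15,11,l); (15,13,r)


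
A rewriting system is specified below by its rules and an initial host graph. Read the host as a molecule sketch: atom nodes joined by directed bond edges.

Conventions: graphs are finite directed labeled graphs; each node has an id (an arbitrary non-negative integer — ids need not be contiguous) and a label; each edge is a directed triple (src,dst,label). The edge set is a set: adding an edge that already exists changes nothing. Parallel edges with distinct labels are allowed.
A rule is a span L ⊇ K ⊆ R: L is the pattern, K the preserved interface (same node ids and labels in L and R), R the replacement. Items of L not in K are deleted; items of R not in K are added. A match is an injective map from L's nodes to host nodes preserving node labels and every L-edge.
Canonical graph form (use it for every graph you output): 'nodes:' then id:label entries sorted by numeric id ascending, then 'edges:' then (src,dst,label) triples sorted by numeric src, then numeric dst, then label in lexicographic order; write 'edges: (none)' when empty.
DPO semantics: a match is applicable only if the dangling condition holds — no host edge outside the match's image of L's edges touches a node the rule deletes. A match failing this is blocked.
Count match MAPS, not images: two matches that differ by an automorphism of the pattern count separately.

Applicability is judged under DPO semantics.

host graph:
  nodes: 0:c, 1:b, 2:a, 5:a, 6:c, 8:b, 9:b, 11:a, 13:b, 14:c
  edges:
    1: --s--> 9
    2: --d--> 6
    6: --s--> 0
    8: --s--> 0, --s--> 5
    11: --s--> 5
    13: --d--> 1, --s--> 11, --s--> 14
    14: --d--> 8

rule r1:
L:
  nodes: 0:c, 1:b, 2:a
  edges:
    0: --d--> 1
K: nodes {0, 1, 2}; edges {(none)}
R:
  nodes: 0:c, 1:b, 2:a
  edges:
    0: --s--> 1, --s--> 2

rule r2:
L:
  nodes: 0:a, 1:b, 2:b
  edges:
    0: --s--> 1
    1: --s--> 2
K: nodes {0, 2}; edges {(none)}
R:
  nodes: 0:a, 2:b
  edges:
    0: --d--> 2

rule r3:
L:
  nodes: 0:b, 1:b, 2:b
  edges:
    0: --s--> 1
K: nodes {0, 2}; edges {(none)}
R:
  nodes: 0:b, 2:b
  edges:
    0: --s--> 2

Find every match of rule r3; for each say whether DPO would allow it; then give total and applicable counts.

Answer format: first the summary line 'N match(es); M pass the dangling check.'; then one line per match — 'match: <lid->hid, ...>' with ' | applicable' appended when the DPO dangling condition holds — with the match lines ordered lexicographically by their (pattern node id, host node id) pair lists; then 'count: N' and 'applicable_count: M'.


2 match(es); 2 pass the dangling check.
match: 0->1, 1->9, 2->8 | applicable
match: 0->1, 1->9, 2->13 | applicable
count: 2
applicable_count: 2


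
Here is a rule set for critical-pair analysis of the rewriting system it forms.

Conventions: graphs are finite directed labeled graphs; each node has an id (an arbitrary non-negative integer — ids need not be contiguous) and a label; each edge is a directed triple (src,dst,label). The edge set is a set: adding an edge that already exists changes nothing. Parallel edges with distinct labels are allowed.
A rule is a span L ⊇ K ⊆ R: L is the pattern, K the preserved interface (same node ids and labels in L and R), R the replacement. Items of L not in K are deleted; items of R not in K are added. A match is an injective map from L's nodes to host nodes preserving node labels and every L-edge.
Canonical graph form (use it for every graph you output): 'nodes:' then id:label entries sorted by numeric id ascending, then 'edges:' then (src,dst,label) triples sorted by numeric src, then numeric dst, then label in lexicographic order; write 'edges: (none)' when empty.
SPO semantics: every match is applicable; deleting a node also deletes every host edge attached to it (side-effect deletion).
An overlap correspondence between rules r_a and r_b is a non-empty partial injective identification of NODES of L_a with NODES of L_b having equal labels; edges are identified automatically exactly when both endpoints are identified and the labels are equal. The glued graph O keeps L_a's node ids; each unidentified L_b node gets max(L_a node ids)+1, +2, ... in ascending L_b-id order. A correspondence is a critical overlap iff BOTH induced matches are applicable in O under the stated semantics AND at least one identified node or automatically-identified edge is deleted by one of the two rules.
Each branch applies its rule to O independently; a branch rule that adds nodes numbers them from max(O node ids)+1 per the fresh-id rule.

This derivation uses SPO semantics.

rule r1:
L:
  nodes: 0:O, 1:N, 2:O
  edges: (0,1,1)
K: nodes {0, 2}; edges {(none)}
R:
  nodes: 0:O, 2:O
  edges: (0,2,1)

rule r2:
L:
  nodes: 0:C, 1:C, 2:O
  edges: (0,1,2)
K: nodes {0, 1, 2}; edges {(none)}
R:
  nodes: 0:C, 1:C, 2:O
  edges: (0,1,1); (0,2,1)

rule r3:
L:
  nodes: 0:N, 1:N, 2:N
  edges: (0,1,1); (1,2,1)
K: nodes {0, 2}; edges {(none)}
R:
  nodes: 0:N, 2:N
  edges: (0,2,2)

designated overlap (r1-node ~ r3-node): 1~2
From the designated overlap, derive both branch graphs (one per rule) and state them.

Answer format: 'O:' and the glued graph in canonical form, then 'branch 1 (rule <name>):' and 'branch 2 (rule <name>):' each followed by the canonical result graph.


O:
nodes: 0:O, 1:N, 2:O, 3:N, 4:N
edges: (0,1,1); (3,4,1); (4,1,1)
branch 1 (rule r1):
nodes: 0:O, 2:O, 3:N, 4:N
edges: (0,2,1); (3,4,1)
branch 2 (rule r3):
nodes: 0:O, 1:N, 2:O, 3:N
edges: (0,1,1); (3,1,2)


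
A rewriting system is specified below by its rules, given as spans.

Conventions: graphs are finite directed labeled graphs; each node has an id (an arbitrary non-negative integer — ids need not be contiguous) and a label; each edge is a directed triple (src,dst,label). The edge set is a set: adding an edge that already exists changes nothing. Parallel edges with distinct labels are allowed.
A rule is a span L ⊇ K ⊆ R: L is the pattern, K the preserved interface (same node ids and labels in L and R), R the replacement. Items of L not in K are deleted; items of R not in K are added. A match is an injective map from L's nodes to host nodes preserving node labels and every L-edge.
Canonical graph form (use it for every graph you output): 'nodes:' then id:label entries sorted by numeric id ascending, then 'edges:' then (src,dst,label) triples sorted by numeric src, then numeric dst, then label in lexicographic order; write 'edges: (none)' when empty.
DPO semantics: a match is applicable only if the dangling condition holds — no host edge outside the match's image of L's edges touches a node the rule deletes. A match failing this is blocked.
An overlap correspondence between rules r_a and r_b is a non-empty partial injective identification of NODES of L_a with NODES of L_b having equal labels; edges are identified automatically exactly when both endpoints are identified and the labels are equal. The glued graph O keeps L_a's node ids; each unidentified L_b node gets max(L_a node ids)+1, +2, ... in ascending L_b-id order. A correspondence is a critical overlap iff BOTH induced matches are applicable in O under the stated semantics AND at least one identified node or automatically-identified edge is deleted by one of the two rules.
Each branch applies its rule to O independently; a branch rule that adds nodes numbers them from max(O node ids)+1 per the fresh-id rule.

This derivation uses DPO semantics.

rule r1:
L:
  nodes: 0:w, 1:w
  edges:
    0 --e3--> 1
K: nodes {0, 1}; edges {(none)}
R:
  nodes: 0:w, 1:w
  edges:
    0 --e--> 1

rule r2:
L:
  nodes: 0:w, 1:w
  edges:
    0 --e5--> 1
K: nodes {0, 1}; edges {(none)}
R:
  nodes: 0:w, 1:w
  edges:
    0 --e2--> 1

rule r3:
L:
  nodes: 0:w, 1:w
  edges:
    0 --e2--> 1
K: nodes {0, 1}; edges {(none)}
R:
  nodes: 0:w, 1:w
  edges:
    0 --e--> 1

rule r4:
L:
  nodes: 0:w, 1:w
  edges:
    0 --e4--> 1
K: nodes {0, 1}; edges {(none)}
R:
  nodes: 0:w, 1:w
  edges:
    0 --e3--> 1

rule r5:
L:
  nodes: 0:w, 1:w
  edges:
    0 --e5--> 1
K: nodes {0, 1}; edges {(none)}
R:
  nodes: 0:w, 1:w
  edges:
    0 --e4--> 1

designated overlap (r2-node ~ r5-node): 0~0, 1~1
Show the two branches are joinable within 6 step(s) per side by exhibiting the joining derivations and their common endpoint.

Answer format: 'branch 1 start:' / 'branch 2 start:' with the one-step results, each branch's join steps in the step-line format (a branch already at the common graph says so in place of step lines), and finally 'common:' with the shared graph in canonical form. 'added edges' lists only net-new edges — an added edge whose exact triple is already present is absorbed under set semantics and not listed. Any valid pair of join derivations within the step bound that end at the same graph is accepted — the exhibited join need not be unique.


branch 1 start:
nodes: 0:w, 1:w
edges: (0,1,e2)
branch 2 start:
nodes: 0:w, 1:w
edges: (0,1,e4)
branch 1 step 1: rule r3; match: 0->0, 1->1; deleted nodes (none); deleted edges (0,1,e2); added nodes (none); added edges (0,1,e); result: nodes: 0:w, 1:w edges: (0,1,e)
branch 2 step 1: rule r4; match: 0->0, 1->1; deleted nodes (none); deleted edges (0,1,e4); added nodes (none); added edges (0,1,e3); result: nodes: 0:w, 1:w edges: (0,1,e3)
branch 2 step 2: rule r1; match: 0->0, 1->1; deleted nodes (none); deleted edges (0,1,e3); added nodes (none); added edges (0,1,e); result: nodes: 0:w, 1:w edges: (0,1,e)
common:
nodes: 0:w, 1:w
edges: (0,1,e)


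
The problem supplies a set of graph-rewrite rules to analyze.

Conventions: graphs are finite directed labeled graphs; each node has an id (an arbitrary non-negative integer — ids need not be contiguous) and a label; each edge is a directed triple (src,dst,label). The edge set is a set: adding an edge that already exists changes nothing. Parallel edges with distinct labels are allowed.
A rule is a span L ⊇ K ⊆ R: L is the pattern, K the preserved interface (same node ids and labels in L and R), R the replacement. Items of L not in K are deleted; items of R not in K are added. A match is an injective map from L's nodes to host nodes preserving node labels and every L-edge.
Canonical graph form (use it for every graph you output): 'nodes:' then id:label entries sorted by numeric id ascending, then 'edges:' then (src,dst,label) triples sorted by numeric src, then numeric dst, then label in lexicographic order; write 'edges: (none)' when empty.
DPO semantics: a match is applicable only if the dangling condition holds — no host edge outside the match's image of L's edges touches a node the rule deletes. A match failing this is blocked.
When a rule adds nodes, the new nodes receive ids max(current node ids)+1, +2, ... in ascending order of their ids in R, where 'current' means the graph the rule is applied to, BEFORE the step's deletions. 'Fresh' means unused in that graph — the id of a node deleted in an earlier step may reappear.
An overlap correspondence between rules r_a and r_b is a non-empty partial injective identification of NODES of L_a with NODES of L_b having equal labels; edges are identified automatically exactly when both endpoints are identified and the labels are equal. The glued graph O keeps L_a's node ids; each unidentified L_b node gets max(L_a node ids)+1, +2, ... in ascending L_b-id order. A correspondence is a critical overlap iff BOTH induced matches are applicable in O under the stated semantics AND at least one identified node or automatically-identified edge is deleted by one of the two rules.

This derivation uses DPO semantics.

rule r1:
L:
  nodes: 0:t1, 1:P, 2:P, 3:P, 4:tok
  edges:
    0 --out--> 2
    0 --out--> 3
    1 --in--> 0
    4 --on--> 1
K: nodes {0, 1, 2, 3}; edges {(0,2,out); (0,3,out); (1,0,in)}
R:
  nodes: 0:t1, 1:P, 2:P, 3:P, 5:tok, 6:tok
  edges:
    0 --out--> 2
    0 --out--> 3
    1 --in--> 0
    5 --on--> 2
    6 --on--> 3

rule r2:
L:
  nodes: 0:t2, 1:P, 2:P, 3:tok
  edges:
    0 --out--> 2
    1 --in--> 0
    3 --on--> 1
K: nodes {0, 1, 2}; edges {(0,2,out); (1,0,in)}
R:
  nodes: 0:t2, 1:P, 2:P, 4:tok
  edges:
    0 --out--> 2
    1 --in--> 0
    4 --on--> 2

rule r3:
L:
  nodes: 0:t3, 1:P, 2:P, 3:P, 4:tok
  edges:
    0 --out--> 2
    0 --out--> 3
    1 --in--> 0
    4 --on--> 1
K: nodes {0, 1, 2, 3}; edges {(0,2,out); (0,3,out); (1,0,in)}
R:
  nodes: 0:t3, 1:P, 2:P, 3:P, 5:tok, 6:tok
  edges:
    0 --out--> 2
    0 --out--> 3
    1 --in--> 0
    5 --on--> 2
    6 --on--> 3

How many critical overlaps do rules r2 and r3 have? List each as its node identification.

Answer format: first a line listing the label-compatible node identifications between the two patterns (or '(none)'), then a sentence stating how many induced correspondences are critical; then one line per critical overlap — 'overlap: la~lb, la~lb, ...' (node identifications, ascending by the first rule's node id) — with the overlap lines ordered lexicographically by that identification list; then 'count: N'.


label-compatible node identifications between L(r2) and L(r3): 1~1, 1~2, 1~3, 2~1, 2~2, 2~3, 3~4
3 of the induced correspondences are critical overlaps of r2 and r3.
overlap: 1~1, 2~2, 3~4
overlap: 1~1, 2~3, 3~4
overlap: 1~1, 3~4
count: 3


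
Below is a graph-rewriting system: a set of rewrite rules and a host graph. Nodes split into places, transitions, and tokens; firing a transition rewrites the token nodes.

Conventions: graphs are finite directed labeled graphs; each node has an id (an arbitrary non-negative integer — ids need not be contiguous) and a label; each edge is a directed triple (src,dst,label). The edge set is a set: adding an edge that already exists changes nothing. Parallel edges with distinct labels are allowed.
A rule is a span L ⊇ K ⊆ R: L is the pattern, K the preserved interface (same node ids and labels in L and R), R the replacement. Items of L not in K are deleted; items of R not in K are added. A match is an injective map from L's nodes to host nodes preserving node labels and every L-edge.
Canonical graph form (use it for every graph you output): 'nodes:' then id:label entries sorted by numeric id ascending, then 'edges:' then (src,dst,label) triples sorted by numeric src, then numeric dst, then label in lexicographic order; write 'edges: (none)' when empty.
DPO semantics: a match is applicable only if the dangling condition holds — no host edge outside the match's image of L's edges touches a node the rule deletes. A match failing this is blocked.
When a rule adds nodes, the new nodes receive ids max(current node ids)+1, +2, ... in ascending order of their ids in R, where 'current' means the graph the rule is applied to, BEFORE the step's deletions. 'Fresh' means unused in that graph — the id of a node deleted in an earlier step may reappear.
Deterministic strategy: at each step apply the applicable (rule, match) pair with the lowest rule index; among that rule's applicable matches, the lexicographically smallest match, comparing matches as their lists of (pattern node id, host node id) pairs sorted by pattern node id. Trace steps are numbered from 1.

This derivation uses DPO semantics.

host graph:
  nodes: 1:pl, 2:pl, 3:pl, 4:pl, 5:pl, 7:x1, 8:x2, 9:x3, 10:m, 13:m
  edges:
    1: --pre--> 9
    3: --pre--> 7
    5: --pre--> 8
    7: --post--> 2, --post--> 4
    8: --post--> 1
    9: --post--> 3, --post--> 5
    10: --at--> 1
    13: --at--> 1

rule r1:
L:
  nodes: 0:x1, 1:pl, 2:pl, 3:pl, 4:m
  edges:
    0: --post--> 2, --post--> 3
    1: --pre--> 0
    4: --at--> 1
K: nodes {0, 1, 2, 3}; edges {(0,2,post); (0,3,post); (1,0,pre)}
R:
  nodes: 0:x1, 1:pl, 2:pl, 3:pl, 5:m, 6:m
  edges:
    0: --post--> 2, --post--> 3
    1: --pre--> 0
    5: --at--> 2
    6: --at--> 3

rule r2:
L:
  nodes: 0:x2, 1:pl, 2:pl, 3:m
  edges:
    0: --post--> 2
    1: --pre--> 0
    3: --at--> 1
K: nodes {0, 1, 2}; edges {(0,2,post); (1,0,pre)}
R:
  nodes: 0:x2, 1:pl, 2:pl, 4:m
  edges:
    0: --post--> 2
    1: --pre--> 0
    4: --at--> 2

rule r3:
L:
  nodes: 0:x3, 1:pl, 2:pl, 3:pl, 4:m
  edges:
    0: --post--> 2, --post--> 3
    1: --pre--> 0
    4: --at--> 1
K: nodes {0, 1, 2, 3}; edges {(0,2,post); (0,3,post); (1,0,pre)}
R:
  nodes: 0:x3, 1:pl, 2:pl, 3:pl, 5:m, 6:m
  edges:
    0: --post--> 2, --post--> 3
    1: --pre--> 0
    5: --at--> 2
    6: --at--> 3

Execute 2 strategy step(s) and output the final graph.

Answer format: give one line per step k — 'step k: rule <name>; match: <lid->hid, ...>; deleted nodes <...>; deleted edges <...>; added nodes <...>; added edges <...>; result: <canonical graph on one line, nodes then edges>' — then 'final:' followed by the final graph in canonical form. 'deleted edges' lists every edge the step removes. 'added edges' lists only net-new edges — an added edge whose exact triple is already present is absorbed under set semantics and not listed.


step 1: rule r3; match: 0->9, 1->1, 2->3, 3->5, 4->10; deleted nodes 10; deleted edges (10,1,at); added nodes 14, 15; added edges (14,3,at); (15,5,at); result: nodes: 1:pl, 2:pl, 3:pl, 4:pl, 5:pl, 7:x1, 8:x2, 9:x3, 13:m, 14:m, 15:m edges: (1,9,pre); (3,7,pre); (5,8,pre); (7,2,post); (7,4,post); (8,1,post); (9,3,post); (9,5,post); (13,1,at); (14,3,at); (15,5,at)
step 2: rule r1; match: 0->7, 1->3, 2->2, 3->4, 4->14; deleted nodes 14; deleted edges (14,3,at); added nodes 16, 17; added edges (16,2,at); (17,4,at); result: nodes: 1:pl, 2:pl, 3:pl, 4:pl, 5:pl, 7:x1, 8:x2, 9:x3, 13:m, 15:m, 16:m, 17:m edges: (1,9,pre); (3,7,pre); (5,8,pre); (7,2,post); (7,4,post); (8,1,post); (9,3,post); (9,5,post); (13,1,at); (15,5,at); (16,2,at); (17,4,at)
final:
nodes: 1:pl, 2:pl, 3:pl, 4:pl, 5:pl, 7:x1, 8:x2, 9:x3, 13:m, 15:m, 16:m, 17:m
edges: (1,9,pre); (3,7,pre); (5,8,pre); (7,2,post); (7,4,post); (8,1,post); (9,3,post); (9,5,post); (13,1,at); (15,5,at); (16,2,at); (17,4,at)


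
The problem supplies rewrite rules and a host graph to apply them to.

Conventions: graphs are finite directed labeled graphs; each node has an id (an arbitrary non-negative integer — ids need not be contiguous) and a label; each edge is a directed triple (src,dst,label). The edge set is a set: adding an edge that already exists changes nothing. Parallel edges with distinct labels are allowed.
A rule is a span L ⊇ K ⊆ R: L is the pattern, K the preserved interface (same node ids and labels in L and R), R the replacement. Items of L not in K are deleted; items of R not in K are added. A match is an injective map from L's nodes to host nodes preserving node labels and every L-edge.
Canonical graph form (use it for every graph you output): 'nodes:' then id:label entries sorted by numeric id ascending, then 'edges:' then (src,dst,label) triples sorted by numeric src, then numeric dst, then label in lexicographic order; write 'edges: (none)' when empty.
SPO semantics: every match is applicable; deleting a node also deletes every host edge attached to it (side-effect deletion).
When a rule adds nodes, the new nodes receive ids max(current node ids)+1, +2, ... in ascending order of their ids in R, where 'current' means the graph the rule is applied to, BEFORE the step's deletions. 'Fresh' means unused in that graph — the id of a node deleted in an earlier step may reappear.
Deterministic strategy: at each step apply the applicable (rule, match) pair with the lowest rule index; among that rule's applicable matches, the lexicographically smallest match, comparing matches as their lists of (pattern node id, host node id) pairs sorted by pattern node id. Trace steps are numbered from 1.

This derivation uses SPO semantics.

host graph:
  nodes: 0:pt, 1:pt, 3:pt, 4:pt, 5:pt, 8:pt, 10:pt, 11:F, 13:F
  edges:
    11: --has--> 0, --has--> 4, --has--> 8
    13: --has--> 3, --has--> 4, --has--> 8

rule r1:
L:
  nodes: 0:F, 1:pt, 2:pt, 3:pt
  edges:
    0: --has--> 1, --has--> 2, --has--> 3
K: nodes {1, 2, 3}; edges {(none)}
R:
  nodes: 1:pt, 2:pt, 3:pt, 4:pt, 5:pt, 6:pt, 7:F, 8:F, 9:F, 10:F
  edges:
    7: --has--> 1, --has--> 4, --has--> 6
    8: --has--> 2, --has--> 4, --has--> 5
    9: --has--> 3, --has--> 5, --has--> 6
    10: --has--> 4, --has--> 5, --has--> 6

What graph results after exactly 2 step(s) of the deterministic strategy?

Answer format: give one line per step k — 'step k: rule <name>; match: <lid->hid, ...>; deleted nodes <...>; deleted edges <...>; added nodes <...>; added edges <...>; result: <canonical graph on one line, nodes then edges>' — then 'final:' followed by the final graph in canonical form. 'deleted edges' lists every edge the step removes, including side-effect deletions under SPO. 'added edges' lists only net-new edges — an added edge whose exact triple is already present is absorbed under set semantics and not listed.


step 1: rule r1; match: 0->11, 1->0, 2->4, 3->8; deleted nodes 11; deleted edges (11,0,has); (11,4,has); (11,8,has); added nodes 14, 15, 16, 17, 18, 19, 20; added edges (17,0,has); (17,14,has); (17,16,has); (18,4,has); (18,14,has); (18,15,has); (19,8,has); (19,15,has); (19,16,has); (20,14,has); (20,15,has); (20,16,has); result: nodes: 0:pt, 1:pt, 3:pt, 4:pt, 5:pt, 8:pt, 10:pt, 13:F, 14:pt, 15:pt, 16:pt, 17:F, 18:F, 19:F, 20:F edges: (13,3,has); (13,4,has); (13,8,has); (17,0,has); (17,14,has); (17,16,has); (18,4,has); (18,14,has); (18,15,has); (19,8,has); (19,15,has); (19,16,has); (20,14,has); (20,15,has); (20,16,has)
step 2: rule r1; match: 0->13, 1->3, 2->4, 3->8; deleted nodes 13; deleted edges (13,3,has); (13,4,has); (13,8,has); added nodes 21, 22, 23, 24, 25, 26, 27; added edges (24,3,has); (24,21,has); (24,23,has); (25,4,has); (25,21,has); (25,22,has); (26,8,has); (26,22,has); (26,23,has); (27,21,has); (27,22,has); (27,23,has); result: nodes: 0:pt, 1:pt, 3:pt, 4:pt, 5:pt, 8:pt, 10:pt, 14:pt, 15:pt, 16:pt, 17:F, 18:F, 19:F, 20:F, 21:pt, 22:pt, 23:pt, 24:F, 25:F, 26:F, 27:F edges: (17,0,has); (17,14,has); (17,16,has); (18,4,has); (18,14,has); (18,15,has); (19,8,has); (19,15,has); (19,16,has); (20,14,has); (20,15,has); (20,16,has); (24,3,has); (24,21,has); (24,23,has); (25,4,has); (25,21,has); (25,22,has); (26,8,has); (26,22,has); (26,23,has); (27,21,has); (27,22,has); (27,23,has)
final:
nodes: 0:pt, 1:pt, 3:pt, 4:pt, 5:pt, 8:pt, 10:pt, 14:pt, 15:pt, 16:pt, 17:F, 18:F, 19:F, 20:F, 21:pt, 22:pt, 23:pt, 24:F, 25:F, 26:F, 27:F
edges: (17,0,has); (17,14,has); (17,16,has); (18,4,has); (18,14,has); (18,15,has); (19,8,has); (19,15,has); (19,16,has); (20,14,has); (20,15,has); (20,16,has); (24,3,has); (24,21,has); (24,23,has); (25,4,has); (25,21,has); (25,22,has); (26,8,has); (26,22,has); (26,23,has); (27,21,has); (27,22,has); (27,23,has)


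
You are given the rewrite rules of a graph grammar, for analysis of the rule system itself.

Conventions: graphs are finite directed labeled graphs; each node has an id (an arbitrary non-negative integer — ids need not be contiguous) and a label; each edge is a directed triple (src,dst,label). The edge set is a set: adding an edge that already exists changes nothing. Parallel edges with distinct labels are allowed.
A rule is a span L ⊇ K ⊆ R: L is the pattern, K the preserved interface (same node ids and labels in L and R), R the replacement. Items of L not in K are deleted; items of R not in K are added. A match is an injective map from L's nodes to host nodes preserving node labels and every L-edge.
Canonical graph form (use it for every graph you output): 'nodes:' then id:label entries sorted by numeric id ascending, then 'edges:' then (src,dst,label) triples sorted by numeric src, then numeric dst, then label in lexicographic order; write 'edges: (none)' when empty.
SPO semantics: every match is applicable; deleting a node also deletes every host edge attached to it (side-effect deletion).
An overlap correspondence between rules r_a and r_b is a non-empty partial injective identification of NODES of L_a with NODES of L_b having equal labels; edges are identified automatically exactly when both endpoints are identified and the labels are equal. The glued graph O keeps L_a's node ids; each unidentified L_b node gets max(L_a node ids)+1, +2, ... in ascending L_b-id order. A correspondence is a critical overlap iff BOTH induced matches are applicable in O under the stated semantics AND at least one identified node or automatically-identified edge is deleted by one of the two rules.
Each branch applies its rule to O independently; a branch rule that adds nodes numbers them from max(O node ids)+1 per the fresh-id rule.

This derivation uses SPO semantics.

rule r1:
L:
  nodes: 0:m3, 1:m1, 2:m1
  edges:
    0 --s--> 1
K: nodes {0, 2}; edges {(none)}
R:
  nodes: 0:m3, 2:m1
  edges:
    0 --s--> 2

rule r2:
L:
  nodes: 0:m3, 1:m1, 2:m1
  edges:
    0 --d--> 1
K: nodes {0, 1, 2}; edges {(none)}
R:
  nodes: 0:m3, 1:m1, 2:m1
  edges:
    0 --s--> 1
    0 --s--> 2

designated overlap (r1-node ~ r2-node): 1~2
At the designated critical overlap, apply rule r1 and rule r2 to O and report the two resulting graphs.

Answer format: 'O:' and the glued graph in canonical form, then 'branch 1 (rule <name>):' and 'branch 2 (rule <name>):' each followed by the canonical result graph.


O:
nodes: 0:m3, 1:m1, 2:m1, 3:m3, 4:m1
edges: (0,1,s); (3,4,d)
branch 1 (rule r1):
nodes: 0:m3, 2:m1, 3:m3, 4:m1
edges: (0,2,s); (3,4,d)
branch 2 (rule r2):
nodes: 0:m3, 1:m1, 2:m1, 3:m3, 4:m1
edges: (0,1,s); (3,1,s); (3,4,s)


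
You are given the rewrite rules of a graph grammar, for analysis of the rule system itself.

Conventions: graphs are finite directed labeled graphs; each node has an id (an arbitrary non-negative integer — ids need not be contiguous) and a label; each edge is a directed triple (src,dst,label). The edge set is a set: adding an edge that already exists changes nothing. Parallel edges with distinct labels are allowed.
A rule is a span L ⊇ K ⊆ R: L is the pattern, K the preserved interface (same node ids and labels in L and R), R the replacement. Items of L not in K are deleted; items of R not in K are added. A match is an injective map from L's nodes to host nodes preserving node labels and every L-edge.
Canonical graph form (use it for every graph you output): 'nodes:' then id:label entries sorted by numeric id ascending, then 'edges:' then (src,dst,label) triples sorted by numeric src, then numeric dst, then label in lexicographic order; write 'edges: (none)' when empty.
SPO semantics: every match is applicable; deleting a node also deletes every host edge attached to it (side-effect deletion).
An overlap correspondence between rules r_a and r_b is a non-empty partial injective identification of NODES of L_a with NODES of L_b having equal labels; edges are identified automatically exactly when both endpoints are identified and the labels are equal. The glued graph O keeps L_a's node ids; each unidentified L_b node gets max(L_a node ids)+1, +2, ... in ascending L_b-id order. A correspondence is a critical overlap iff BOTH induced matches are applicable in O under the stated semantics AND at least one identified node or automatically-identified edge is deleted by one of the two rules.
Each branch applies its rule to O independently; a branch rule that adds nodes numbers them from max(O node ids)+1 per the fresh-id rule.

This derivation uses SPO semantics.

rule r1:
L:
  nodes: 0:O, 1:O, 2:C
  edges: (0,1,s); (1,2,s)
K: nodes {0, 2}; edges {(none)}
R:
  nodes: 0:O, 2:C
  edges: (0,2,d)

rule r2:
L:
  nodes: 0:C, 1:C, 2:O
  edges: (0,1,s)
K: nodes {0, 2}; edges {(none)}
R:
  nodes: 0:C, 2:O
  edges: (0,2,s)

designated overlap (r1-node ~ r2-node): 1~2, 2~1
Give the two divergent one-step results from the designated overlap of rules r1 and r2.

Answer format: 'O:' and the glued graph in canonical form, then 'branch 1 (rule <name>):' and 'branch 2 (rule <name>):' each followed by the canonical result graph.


O:
nodes: 0:O, 1:O, 2:C, 3:C
edges: (0,1,s); (1,2,s); (3,2,s)
branch 1 (rule r1):
nodes: 0:O, 2:C, 3:C
edges: (0,2,d); (3,2,s)
branch 2 (rule r2):
nodes: 0:O, 1:O, 3:C
edges: (0,1,s); (3,1,s)


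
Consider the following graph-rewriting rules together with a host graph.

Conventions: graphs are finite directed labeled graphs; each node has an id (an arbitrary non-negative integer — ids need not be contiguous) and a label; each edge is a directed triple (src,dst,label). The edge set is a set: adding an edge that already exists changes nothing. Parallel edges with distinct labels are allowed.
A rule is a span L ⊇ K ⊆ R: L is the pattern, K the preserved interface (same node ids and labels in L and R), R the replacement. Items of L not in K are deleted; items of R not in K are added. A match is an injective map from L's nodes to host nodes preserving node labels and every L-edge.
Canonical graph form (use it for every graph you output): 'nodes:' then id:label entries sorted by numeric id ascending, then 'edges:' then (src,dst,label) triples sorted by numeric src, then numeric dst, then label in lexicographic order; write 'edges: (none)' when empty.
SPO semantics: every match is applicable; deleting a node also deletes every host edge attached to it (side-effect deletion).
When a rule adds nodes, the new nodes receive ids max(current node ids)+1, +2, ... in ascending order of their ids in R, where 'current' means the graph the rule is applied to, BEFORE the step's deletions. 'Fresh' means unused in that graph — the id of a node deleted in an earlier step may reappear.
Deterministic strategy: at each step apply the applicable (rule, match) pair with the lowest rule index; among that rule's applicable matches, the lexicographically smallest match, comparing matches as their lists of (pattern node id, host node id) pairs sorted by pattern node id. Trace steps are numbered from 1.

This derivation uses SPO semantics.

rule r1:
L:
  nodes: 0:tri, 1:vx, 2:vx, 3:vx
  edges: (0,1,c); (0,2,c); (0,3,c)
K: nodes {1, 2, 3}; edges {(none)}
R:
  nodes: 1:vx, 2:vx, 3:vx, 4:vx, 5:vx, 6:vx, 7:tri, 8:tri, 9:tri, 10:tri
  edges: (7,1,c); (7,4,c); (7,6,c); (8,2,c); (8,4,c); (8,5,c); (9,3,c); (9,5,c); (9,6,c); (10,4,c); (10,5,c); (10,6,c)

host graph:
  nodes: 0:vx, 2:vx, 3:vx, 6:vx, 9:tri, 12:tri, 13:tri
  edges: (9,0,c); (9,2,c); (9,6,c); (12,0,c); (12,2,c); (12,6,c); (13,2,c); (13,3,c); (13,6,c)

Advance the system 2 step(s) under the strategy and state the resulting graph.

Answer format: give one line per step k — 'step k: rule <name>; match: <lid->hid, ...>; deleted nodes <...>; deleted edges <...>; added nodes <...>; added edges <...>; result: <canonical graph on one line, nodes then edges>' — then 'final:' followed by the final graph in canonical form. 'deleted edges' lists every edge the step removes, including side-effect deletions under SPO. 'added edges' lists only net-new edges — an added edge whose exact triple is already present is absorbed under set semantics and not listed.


step 1: rule r1; match: 0->9, 1->0, 2->2, 3->6; deleted nodes 9; deleted edges (9,0,c); (9,2,c); (9,6,c); added nodes 14, 15, 16, 17, 18, 19, 20; added edges (17,0,c); (17,14,c); (17,16,c); (18,2,c); (18,14,c); (18,15,c); (19,6,c); (19,15,c); (19,16,c); (20,14,c); (20,15,c); (20,16,c); result: nodes: 0:vx, 2:vx, 3:vx, 6:vx, 12:tri, 13:tri, 14:vx, 15:vx, 16:vx, 17:tri, 18:tri, 19:tri, 20:tri edges: (12,0,c); (12,2,c); (12,6,c); (13,2,c); (13,3,c); (13,6,c); (17,0,c); (17,14,c); (17,16,c); (18,2,c); (18,14,c); (18,15,c); (19,6,c); (19,15,c); (19,16,c); (20,14,c); (20,15,c); (20,16,c)
step 2: rule r1; match: 0->12, 1->0, 2->2, 3->6; deleted nodes 12; deleted edges (12,0,c); (12,2,c); (12,6,c); added nodes 21, 22, 23, 24, 25, 26, 27; added edges (24,0,c); (24,21,c); (24,23,c); (25,2,c); (25,21,c); (25,22,c); (26,6,c); (26,22,c); (26,23,c); (27,21,c); (27,22,c); (27,23,c); result: nodes: 0:vx, 2:vx, 3:vx, 6:vx, 13:tri, 14:vx, 15:vx, 16:vx, 17:tri, 18:tri, 19:tri, 20:tri, 21:vx, 22:vx, 23:vx, 24:tri, 25:tri, 26:tri, 27:tri edges: (13,2,c); (13,3,c); (13,6,c); (17,0,c); (17,14,c); (17,16,c); (18,2,c); (18,14,c); (18,15,c); (19,6,c); (19,15,c); (19,16,c); (20,14,c); (20,15,c); (20,16,c); (24,0,c); (24,21,c); (24,23,c); (25,2,c); (25,21,c); (25,22,c); (26,6,c); (26,22,c); (26,23,c); (27,21,c); (27,22,c); (27,23,c)
final:
nodes: 0:vx, 2:vx, 3:vx, 6:vx, 13:tri, 14:vx, 15:vx, 16:vx, 17:tri, 18:tri, 19:tri, 20:tri, 21:vx, 22:vx, 23:vx, 24:tri, 25:tri, 26:tri, 27:tri
edges: (13,2,c); (13,3,c); (13,6,c); (17,0,c); (17,14,c); (17,16,c); (18,2,c); (18,14,c); (18,15,c); (19,6,c); (19,15,c); (19,16,c); (20,14,c); (20,15,c); (20,16,c); (24,0,c); (24,21,c); (24,23,c); (25,2,c); (25,21,c); (25,22,c); (26,6,c); (26,22,c); (26,23,c); (27,21,c); (27,22,c); (27,23,c)
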